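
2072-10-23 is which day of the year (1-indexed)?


Date: October 23, 2072
Days in months 1 through 9: 274
Plus 23 days in October

Day of year: 297


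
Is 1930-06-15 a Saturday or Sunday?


Anchor: Jan 1, 1930. With p = 1930 - 1 = 1929: (p + p//4 - p//100 + p//400) mod 7 = (1929 + 482 - 19 + 4) mod 7 = 2396 mod 7 = 2 -> Wednesday (Mon=0 ... Sun=6)
Day of year: 166; offset = 165
Weekday index = (2 + 165) mod 7 = 6 -> Sunday
Weekend days: Saturday, Sunday

Yes


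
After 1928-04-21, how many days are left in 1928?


Day of year: 112 of 366
Remaining = 366 - 112

254 days


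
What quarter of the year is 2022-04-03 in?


Month: April (month 4)
Q1: Jan-Mar, Q2: Apr-Jun, Q3: Jul-Sep, Q4: Oct-Dec

Q2


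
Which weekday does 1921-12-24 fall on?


Date: December 24, 1921
Anchor: Jan 1, 1921. With p = 1921 - 1 = 1920: (p + p//4 - p//100 + p//400) mod 7 = (1920 + 480 - 19 + 4) mod 7 = 2385 mod 7 = 5 -> Saturday (Mon=0 ... Sun=6)
Days before December (Jan-Nov): 334; offset = 334 + 24 - 1 = 357
Weekday index = (5 + 357) mod 7 = 5

Day of the week: Saturday


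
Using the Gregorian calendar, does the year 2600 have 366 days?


Gregorian leap year rule: divisible by 4, but not by 100, unless also by 400.
2600 is divisible by 100 but not 400 -> not a leap year

No


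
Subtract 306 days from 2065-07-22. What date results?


Start: 2065-07-22, subtract 306 days
Back 22 days from July 22 reaches June 30, 2065 -> 284 left
June 2065 has 30 days -> back to May 31, 2065 -> 254 left
May 2065 has 31 days -> back to April 30, 2065 -> 223 left
April 2065 has 30 days -> back to March 31, 2065 -> 193 left
March 2065 has 31 days -> back to February 28, 2065 -> 162 left
February 2065 has 28 days -> back to January 31, 2065 -> 134 left
January 2065 has 31 days -> back to December 31, 2064 -> 103 left
December 2064 has 31 days -> back to November 30, 2064 -> 72 left
November 2064 has 30 days -> back to October 31, 2064 -> 42 left
October 2064 has 31 days -> back to September 30, 2064 -> 11 left
September 2064: 30 - 11 = 19 -> lands on September 19

Result: 2064-09-19


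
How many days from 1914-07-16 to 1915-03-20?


From 1914-07-16 to 1915-03-20
1914-07-16: days before July = 31 + 28 + 31 + 30 + 31 + 30 = 181 (1914 is not a leap year); day of year = 181 + 16 = 197
1915-03-20: days before March = 31 + 28 = 59 (1915 is not a leap year); day of year = 59 + 20 = 79
Rest of 1914: 365 - 197 = 168
Total = 168 + 79 = 247

247 days


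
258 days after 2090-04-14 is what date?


Start: 2090-04-14, add 258 days
April 2090 has 30 days: 30 - 14 = 16 days to April 30 -> 242 left
May 2090 has 31 days -> 211 left
June 2090 has 30 days -> 181 left
July 2090 has 31 days -> 150 left
August 2090 has 31 days -> 119 left
September 2090 has 30 days -> 89 left
October 2090 has 31 days -> 58 left
November 2090 has 30 days -> 28 left
December 2090: 28 <= 31 -> lands on December 28

Result: 2090-12-28


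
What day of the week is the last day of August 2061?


August 2061 has 31 days
Anchor: Jan 1, 2061. With p = 2061 - 1 = 2060: (p + p//4 - p//100 + p//400) mod 7 = (2060 + 515 - 20 + 5) mod 7 = 2560 mod 7 = 5 -> Saturday (Mon=0 ... Sun=6)
Days before August (Jan-Jul): 212; August 1 index = (5 + 212) mod 7 = 0 -> Monday
Last day offset: 31 - 1 = 30 days
Weekday index = (0 + 30) mod 7 = 2

Wednesday, August 31


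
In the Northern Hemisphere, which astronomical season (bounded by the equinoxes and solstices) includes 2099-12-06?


Date: December 6
Astronomical Autumn (approx.; exact equinox/solstice day varies by year): September 22 to December 20
December 6 falls within the Autumn window

Autumn


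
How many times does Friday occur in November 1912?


November 1912 has 30 days
Anchor: Jan 1, 1912. With p = 1912 - 1 = 1911: (p + p//4 - p//100 + p//400) mod 7 = (1911 + 477 - 19 + 4) mod 7 = 2373 mod 7 = 0 -> Monday (Mon=0 ... Sun=6)
Days before November (Jan-Oct): 305; November 1 index = (0 + 305) mod 7 = 4 -> Friday
First Friday is November 1
Fridays: 1, 8, 15, 22, 29

5 Fridays


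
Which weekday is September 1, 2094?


Target: September 1, 2094
Anchor: Jan 1, 2094. With p = 2094 - 1 = 2093: (p + p//4 - p//100 + p//400) mod 7 = (2093 + 523 - 20 + 5) mod 7 = 2601 mod 7 = 4 -> Friday (Mon=0 ... Sun=6)
Days before September (Jan-Aug): 243 days
Weekday index = (4 + 243) mod 7 = 2

Wednesday


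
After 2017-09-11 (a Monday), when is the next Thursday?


Current: Monday
Target: Thursday
Days ahead: 3

Next Thursday: 2017-09-14


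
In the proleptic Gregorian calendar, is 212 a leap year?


Gregorian leap year rule: divisible by 4, but not by 100, unless also by 400.
212 is divisible by 4 but not 100 -> leap year

Yes


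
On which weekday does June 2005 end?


June 2005 has 30 days
Anchor: Jan 1, 2005. With p = 2005 - 1 = 2004: (p + p//4 - p//100 + p//400) mod 7 = (2004 + 501 - 20 + 5) mod 7 = 2490 mod 7 = 5 -> Saturday (Mon=0 ... Sun=6)
Days before June (Jan-May): 151; June 1 index = (5 + 151) mod 7 = 2 -> Wednesday
Last day offset: 30 - 1 = 29 days
Weekday index = (2 + 29) mod 7 = 3

Thursday, June 30


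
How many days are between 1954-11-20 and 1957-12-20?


From 1954-11-20 to 1957-12-20
1954-11-20: days before November = 31 + 28 + 31 + 30 + 31 + 30 + 31 + 31 + 30 + 31 = 304 (1954 is not a leap year); day of year = 304 + 20 = 324
1957-12-20: days before December = 31 + 28 + 31 + 30 + 31 + 30 + 31 + 31 + 30 + 31 + 30 = 334 (1957 is not a leap year); day of year = 334 + 20 = 354
Rest of 1954: 365 - 324 = 41
Full years 1955 (365), 1956 (366): 731
Total = 41 + 731 + 354 = 1126

1126 days


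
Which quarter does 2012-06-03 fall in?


Month: June (month 6)
Q1: Jan-Mar, Q2: Apr-Jun, Q3: Jul-Sep, Q4: Oct-Dec

Q2


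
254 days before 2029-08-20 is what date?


Start: 2029-08-20, subtract 254 days
Back 20 days from August 20 reaches July 31, 2029 -> 234 left
July 2029 has 31 days -> back to June 30, 2029 -> 203 left
June 2029 has 30 days -> back to May 31, 2029 -> 173 left
May 2029 has 31 days -> back to April 30, 2029 -> 142 left
April 2029 has 30 days -> back to March 31, 2029 -> 112 left
March 2029 has 31 days -> back to February 28, 2029 -> 81 left
February 2029 has 28 days -> back to January 31, 2029 -> 53 left
January 2029 has 31 days -> back to December 31, 2028 -> 22 left
December 2028: 31 - 22 = 9 -> lands on December 9

Result: 2028-12-09


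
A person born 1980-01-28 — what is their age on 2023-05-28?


Birth: 1980-01-28
Reference: 2023-05-28
Year difference: 2023 - 1980 = 43

43 years old


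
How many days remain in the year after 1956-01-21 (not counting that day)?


Day of year: 21 of 366
Remaining = 366 - 21

345 days


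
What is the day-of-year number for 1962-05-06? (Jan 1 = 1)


Date: May 6, 1962
Days in months 1 through 4: 120
Plus 6 days in May

Day of year: 126


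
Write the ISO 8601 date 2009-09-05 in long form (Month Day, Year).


ISO 2009-09-05 parses as year=2009, month=09, day=05
Month 9 -> September

September 5, 2009


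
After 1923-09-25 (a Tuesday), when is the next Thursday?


Current: Tuesday
Target: Thursday
Days ahead: 2

Next Thursday: 1923-09-27


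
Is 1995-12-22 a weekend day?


Anchor: Jan 1, 1995. With p = 1995 - 1 = 1994: (p + p//4 - p//100 + p//400) mod 7 = (1994 + 498 - 19 + 4) mod 7 = 2477 mod 7 = 6 -> Sunday (Mon=0 ... Sun=6)
Day of year: 356; offset = 355
Weekday index = (6 + 355) mod 7 = 4 -> Friday
Weekend days: Saturday, Sunday

No


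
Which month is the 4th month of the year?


Month 4 of 12

April


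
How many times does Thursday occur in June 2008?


June 2008 has 30 days
Anchor: Jan 1, 2008. With p = 2008 - 1 = 2007: (p + p//4 - p//100 + p//400) mod 7 = (2007 + 501 - 20 + 5) mod 7 = 2493 mod 7 = 1 -> Tuesday (Mon=0 ... Sun=6)
Days before June (Jan-May): 152; June 1 index = (1 + 152) mod 7 = 6 -> Sunday
First Thursday is June 5
Thursdays: 5, 12, 19, 26

4 Thursdays


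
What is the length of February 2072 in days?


February 2072 (leap year: yes)

29 days


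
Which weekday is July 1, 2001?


Target: July 1, 2001
Anchor: Jan 1, 2001. With p = 2001 - 1 = 2000: (p + p//4 - p//100 + p//400) mod 7 = (2000 + 500 - 20 + 5) mod 7 = 2485 mod 7 = 0 -> Monday (Mon=0 ... Sun=6)
Days before July (Jan-Jun): 181 days
Weekday index = (0 + 181) mod 7 = 6

Sunday


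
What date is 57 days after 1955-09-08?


Start: 1955-09-08, add 57 days
September 1955 has 30 days: 30 - 8 = 22 days to September 30 -> 35 left
October 1955 has 31 days -> 4 left
November 1955: 4 <= 30 -> lands on November 4

Result: 1955-11-04


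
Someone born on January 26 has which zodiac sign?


Date: January 26
Conventional tropical zodiac dates: Aquarius from January 20 onward; Pisces starts February 19
January 26 falls within the Aquarius range

Aquarius


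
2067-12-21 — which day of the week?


Date: December 21, 2067
Anchor: Jan 1, 2067. With p = 2067 - 1 = 2066: (p + p//4 - p//100 + p//400) mod 7 = (2066 + 516 - 20 + 5) mod 7 = 2567 mod 7 = 5 -> Saturday (Mon=0 ... Sun=6)
Days before December (Jan-Nov): 334; offset = 334 + 21 - 1 = 354
Weekday index = (5 + 354) mod 7 = 2

Day of the week: Wednesday


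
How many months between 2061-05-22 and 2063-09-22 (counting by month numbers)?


From May 2061 to September 2063
2 years * 12 = 24 months, plus 4 months = 28

28 months


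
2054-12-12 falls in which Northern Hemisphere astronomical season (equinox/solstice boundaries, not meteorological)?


Date: December 12
Astronomical Autumn (approx.; exact equinox/solstice day varies by year): September 22 to December 20
December 12 falls within the Autumn window

Autumn


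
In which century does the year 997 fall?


Century = (year - 1) // 100 + 1
= (997 - 1) // 100 + 1
= 996 // 100 + 1
= 9 + 1

10th century


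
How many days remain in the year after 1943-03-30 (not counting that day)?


Day of year: 89 of 365
Remaining = 365 - 89

276 days


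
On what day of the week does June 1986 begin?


Target: June 1, 1986
Anchor: Jan 1, 1986. With p = 1986 - 1 = 1985: (p + p//4 - p//100 + p//400) mod 7 = (1985 + 496 - 19 + 4) mod 7 = 2466 mod 7 = 2 -> Wednesday (Mon=0 ... Sun=6)
Days before June (Jan-May): 151 days
Weekday index = (2 + 151) mod 7 = 6

Sunday


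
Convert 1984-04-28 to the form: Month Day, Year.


ISO 1984-04-28 parses as year=1984, month=04, day=28
Month 4 -> April

April 28, 1984


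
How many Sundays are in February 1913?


February 1913 has 28 days
Anchor: Jan 1, 1913. With p = 1913 - 1 = 1912: (p + p//4 - p//100 + p//400) mod 7 = (1912 + 478 - 19 + 4) mod 7 = 2375 mod 7 = 2 -> Wednesday (Mon=0 ... Sun=6)
Days before February (Jan): 31; February 1 index = (2 + 31) mod 7 = 5 -> Saturday
First Sunday is February 2
Sundays: 2, 9, 16, 23

4 Sundays


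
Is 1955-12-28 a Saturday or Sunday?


Anchor: Jan 1, 1955. With p = 1955 - 1 = 1954: (p + p//4 - p//100 + p//400) mod 7 = (1954 + 488 - 19 + 4) mod 7 = 2427 mod 7 = 5 -> Saturday (Mon=0 ... Sun=6)
Day of year: 362; offset = 361
Weekday index = (5 + 361) mod 7 = 2 -> Wednesday
Weekend days: Saturday, Sunday

No


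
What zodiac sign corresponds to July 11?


Date: July 11
Conventional tropical zodiac dates: Cancer from June 21 onward; Leo starts July 23
July 11 falls within the Cancer range

Cancer


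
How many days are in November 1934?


November 1934

30 days


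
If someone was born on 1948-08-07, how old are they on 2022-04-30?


Birth: 1948-08-07
Reference: 2022-04-30
Year difference: 2022 - 1948 = 74
Birthday not yet reached in 2022, subtract 1

73 years old


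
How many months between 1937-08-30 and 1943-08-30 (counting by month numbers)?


From August 1937 to August 1943
6 years * 12 = 72 months = 72

72 months


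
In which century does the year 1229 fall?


Century = (year - 1) // 100 + 1
= (1229 - 1) // 100 + 1
= 1228 // 100 + 1
= 12 + 1

13th century


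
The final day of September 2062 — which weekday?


September 2062 has 30 days
Anchor: Jan 1, 2062. With p = 2062 - 1 = 2061: (p + p//4 - p//100 + p//400) mod 7 = (2061 + 515 - 20 + 5) mod 7 = 2561 mod 7 = 6 -> Sunday (Mon=0 ... Sun=6)
Days before September (Jan-Aug): 243; September 1 index = (6 + 243) mod 7 = 4 -> Friday
Last day offset: 30 - 1 = 29 days
Weekday index = (4 + 29) mod 7 = 5

Saturday, September 30


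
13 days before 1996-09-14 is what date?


Start: 1996-09-14, subtract 13 days
14 - 13 = 1 stays within September 1996

Result: 1996-09-01


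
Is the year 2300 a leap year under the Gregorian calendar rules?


Gregorian leap year rule: divisible by 4, but not by 100, unless also by 400.
2300 is divisible by 100 but not 400 -> not a leap year

No


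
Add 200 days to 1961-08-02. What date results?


Start: 1961-08-02, add 200 days
August 1961 has 31 days: 31 - 2 = 29 days to August 31 -> 171 left
September 1961 has 30 days -> 141 left
October 1961 has 31 days -> 110 left
November 1961 has 30 days -> 80 left
December 1961 has 31 days -> 49 left
January 1962 has 31 days -> 18 left
February 1962: 18 <= 28 -> lands on February 18

Result: 1962-02-18


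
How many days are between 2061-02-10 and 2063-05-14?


From 2061-02-10 to 2063-05-14
2061-02-10: days before February = 31; day of year = 31 + 10 = 41
2063-05-14: days before May = 31 + 28 + 31 + 30 = 120 (2063 is not a leap year); day of year = 120 + 14 = 134
Rest of 2061: 365 - 41 = 324
Full years 2062 (365): 365
Total = 324 + 365 + 134 = 823

823 days


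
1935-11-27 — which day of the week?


Date: November 27, 1935
Anchor: Jan 1, 1935. With p = 1935 - 1 = 1934: (p + p//4 - p//100 + p//400) mod 7 = (1934 + 483 - 19 + 4) mod 7 = 2402 mod 7 = 1 -> Tuesday (Mon=0 ... Sun=6)
Days before November (Jan-Oct): 304; offset = 304 + 27 - 1 = 330
Weekday index = (1 + 330) mod 7 = 2

Day of the week: Wednesday


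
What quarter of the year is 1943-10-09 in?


Month: October (month 10)
Q1: Jan-Mar, Q2: Apr-Jun, Q3: Jul-Sep, Q4: Oct-Dec

Q4


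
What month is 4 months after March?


March is month 3
3 + 4 = 7

July


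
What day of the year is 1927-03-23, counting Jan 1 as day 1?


Date: March 23, 1927
Days in months 1 through 2: 59
Plus 23 days in March

Day of year: 82


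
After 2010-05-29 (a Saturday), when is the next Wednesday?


Current: Saturday
Target: Wednesday
Days ahead: 4

Next Wednesday: 2010-06-02


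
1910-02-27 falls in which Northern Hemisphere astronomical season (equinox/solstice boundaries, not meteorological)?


Date: February 27
Astronomical Winter (approx.; exact equinox/solstice day varies by year): December 21 to March 19
February 27 falls within the Winter window

Winter


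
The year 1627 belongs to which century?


Century = (year - 1) // 100 + 1
= (1627 - 1) // 100 + 1
= 1626 // 100 + 1
= 16 + 1

17th century


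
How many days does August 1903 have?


August 1903

31 days


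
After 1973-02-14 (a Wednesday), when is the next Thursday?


Current: Wednesday
Target: Thursday
Days ahead: 1

Next Thursday: 1973-02-15


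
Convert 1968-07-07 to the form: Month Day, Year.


ISO 1968-07-07 parses as year=1968, month=07, day=07
Month 7 -> July

July 7, 1968


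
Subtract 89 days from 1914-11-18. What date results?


Start: 1914-11-18, subtract 89 days
Back 18 days from November 18 reaches October 31, 1914 -> 71 left
October 1914 has 31 days -> back to September 30, 1914 -> 40 left
September 1914 has 30 days -> back to August 31, 1914 -> 10 left
August 1914: 31 - 10 = 21 -> lands on August 21

Result: 1914-08-21


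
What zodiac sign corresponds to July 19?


Date: July 19
Conventional tropical zodiac dates: Cancer from June 21 onward; Leo starts July 23
July 19 falls within the Cancer range

Cancer


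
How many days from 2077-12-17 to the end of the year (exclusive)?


Day of year: 351 of 365
Remaining = 365 - 351

14 days


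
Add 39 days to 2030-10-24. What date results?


Start: 2030-10-24, add 39 days
October 2030 has 31 days: 31 - 24 = 7 days to October 31 -> 32 left
November 2030 has 30 days -> 2 left
December 2030: 2 <= 31 -> lands on December 2

Result: 2030-12-02


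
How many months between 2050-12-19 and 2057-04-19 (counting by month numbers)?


From December 2050 to April 2057
7 years * 12 = 84 months, minus 8 months = 76

76 months


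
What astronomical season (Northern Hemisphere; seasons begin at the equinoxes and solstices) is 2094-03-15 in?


Date: March 15
Astronomical Winter (approx.; exact equinox/solstice day varies by year): December 21 to March 19
March 15 falls within the Winter window

Winter


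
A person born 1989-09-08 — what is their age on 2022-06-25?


Birth: 1989-09-08
Reference: 2022-06-25
Year difference: 2022 - 1989 = 33
Birthday not yet reached in 2022, subtract 1

32 years old


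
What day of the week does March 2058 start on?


Target: March 1, 2058
Anchor: Jan 1, 2058. With p = 2058 - 1 = 2057: (p + p//4 - p//100 + p//400) mod 7 = (2057 + 514 - 20 + 5) mod 7 = 2556 mod 7 = 1 -> Tuesday (Mon=0 ... Sun=6)
Days before March (Jan-Feb): 59 days
Weekday index = (1 + 59) mod 7 = 4

Friday


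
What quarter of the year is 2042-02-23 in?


Month: February (month 2)
Q1: Jan-Mar, Q2: Apr-Jun, Q3: Jul-Sep, Q4: Oct-Dec

Q1


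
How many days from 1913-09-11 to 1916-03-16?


From 1913-09-11 to 1916-03-16
1913-09-11: days before September = 31 + 28 + 31 + 30 + 31 + 30 + 31 + 31 = 243 (1913 is not a leap year); day of year = 243 + 11 = 254
1916-03-16: days before March = 31 + 29 = 60 (1916 is a leap year); day of year = 60 + 16 = 76
Rest of 1913: 365 - 254 = 111
Full years 1914 (365), 1915 (365): 730
Total = 111 + 730 + 76 = 917

917 days


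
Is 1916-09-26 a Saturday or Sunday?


Anchor: Jan 1, 1916. With p = 1916 - 1 = 1915: (p + p//4 - p//100 + p//400) mod 7 = (1915 + 478 - 19 + 4) mod 7 = 2378 mod 7 = 5 -> Saturday (Mon=0 ... Sun=6)
Day of year: 270; offset = 269
Weekday index = (5 + 269) mod 7 = 1 -> Tuesday
Weekend days: Saturday, Sunday

No


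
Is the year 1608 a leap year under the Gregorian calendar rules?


Gregorian leap year rule: divisible by 4, but not by 100, unless also by 400.
1608 is divisible by 4 but not 100 -> leap year

Yes


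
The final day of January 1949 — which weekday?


January 1949 has 31 days
Anchor: Jan 1, 1949. With p = 1949 - 1 = 1948: (p + p//4 - p//100 + p//400) mod 7 = (1948 + 487 - 19 + 4) mod 7 = 2420 mod 7 = 5 -> Saturday (Mon=0 ... Sun=6)
January 1 is the anchor itself -> Saturday
Last day offset: 31 - 1 = 30 days
Weekday index = (5 + 30) mod 7 = 0

Monday, January 31


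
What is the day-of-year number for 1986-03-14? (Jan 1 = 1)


Date: March 14, 1986
Days in months 1 through 2: 59
Plus 14 days in March

Day of year: 73


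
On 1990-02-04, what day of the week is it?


Date: February 4, 1990
Anchor: Jan 1, 1990. With p = 1990 - 1 = 1989: (p + p//4 - p//100 + p//400) mod 7 = (1989 + 497 - 19 + 4) mod 7 = 2471 mod 7 = 0 -> Monday (Mon=0 ... Sun=6)
Days before February (Jan): 31; offset = 31 + 4 - 1 = 34
Weekday index = (0 + 34) mod 7 = 6

Day of the week: Sunday


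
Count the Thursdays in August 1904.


August 1904 has 31 days
Anchor: Jan 1, 1904. With p = 1904 - 1 = 1903: (p + p//4 - p//100 + p//400) mod 7 = (1903 + 475 - 19 + 4) mod 7 = 2363 mod 7 = 4 -> Friday (Mon=0 ... Sun=6)
Days before August (Jan-Jul): 213; August 1 index = (4 + 213) mod 7 = 0 -> Monday
First Thursday is August 4
Thursdays: 4, 11, 18, 25

4 Thursdays


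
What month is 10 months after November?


November is month 11
11 + 10 = 21; wrap: 21 - 12 = 9

September


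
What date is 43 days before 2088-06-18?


Start: 2088-06-18, subtract 43 days
Back 18 days from June 18 reaches May 31, 2088 -> 25 left
May 2088: 31 - 25 = 6 -> lands on May 6

Result: 2088-05-06


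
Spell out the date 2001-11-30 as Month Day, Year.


ISO 2001-11-30 parses as year=2001, month=11, day=30
Month 11 -> November

November 30, 2001


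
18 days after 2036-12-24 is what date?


Start: 2036-12-24, add 18 days
December 2036 has 31 days: 31 - 24 = 7 days to December 31 -> 11 left
January 2037: 11 <= 31 -> lands on January 11

Result: 2037-01-11


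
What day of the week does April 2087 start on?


Target: April 1, 2087
Anchor: Jan 1, 2087. With p = 2087 - 1 = 2086: (p + p//4 - p//100 + p//400) mod 7 = (2086 + 521 - 20 + 5) mod 7 = 2592 mod 7 = 2 -> Wednesday (Mon=0 ... Sun=6)
Days before April (Jan-Mar): 90 days
Weekday index = (2 + 90) mod 7 = 1

Tuesday


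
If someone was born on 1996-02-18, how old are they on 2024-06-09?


Birth: 1996-02-18
Reference: 2024-06-09
Year difference: 2024 - 1996 = 28

28 years old


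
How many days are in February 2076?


February 2076 (leap year: yes)

29 days


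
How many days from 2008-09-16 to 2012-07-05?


From 2008-09-16 to 2012-07-05
2008-09-16: days before September = 31 + 29 + 31 + 30 + 31 + 30 + 31 + 31 = 244 (2008 is a leap year); day of year = 244 + 16 = 260
2012-07-05: days before July = 31 + 29 + 31 + 30 + 31 + 30 = 182 (2012 is a leap year); day of year = 182 + 5 = 187
Rest of 2008: 366 - 260 = 106
Full years 2009 (365), 2010 (365), 2011 (365): 1095
Total = 106 + 1095 + 187 = 1388

1388 days


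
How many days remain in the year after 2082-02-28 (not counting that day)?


Day of year: 59 of 365
Remaining = 365 - 59

306 days


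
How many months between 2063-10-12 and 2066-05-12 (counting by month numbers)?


From October 2063 to May 2066
3 years * 12 = 36 months, minus 5 months = 31

31 months


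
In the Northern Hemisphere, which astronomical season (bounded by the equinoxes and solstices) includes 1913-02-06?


Date: February 6
Astronomical Winter (approx.; exact equinox/solstice day varies by year): December 21 to March 19
February 6 falls within the Winter window

Winter


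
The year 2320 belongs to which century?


Century = (year - 1) // 100 + 1
= (2320 - 1) // 100 + 1
= 2319 // 100 + 1
= 23 + 1

24th century


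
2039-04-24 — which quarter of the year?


Month: April (month 4)
Q1: Jan-Mar, Q2: Apr-Jun, Q3: Jul-Sep, Q4: Oct-Dec

Q2


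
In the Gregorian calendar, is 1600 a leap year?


Gregorian leap year rule: divisible by 4, but not by 100, unless also by 400.
1600 is divisible by 400 -> leap year

Yes


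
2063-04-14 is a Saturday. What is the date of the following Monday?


Current: Saturday
Target: Monday
Days ahead: 2

Next Monday: 2063-04-16


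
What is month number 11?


Month 11 of 12

November


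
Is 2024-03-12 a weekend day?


Anchor: Jan 1, 2024. With p = 2024 - 1 = 2023: (p + p//4 - p//100 + p//400) mod 7 = (2023 + 505 - 20 + 5) mod 7 = 2513 mod 7 = 0 -> Monday (Mon=0 ... Sun=6)
Day of year: 72; offset = 71
Weekday index = (0 + 71) mod 7 = 1 -> Tuesday
Weekend days: Saturday, Sunday

No


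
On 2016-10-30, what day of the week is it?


Date: October 30, 2016
Anchor: Jan 1, 2016. With p = 2016 - 1 = 2015: (p + p//4 - p//100 + p//400) mod 7 = (2015 + 503 - 20 + 5) mod 7 = 2503 mod 7 = 4 -> Friday (Mon=0 ... Sun=6)
Days before October (Jan-Sep): 274; offset = 274 + 30 - 1 = 303
Weekday index = (4 + 303) mod 7 = 6

Day of the week: Sunday


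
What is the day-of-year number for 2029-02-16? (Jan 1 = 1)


Date: February 16, 2029
Days in months 1 through 1: 31
Plus 16 days in February

Day of year: 47


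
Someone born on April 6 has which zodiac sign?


Date: April 6
Conventional tropical zodiac dates: Aries from March 21 onward; Taurus starts April 20
April 6 falls within the Aries range

Aries


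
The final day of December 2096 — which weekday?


December 2096 has 31 days
Anchor: Jan 1, 2096. With p = 2096 - 1 = 2095: (p + p//4 - p//100 + p//400) mod 7 = (2095 + 523 - 20 + 5) mod 7 = 2603 mod 7 = 6 -> Sunday (Mon=0 ... Sun=6)
Days before December (Jan-Nov): 335; December 1 index = (6 + 335) mod 7 = 5 -> Saturday
Last day offset: 31 - 1 = 30 days
Weekday index = (5 + 30) mod 7 = 0

Monday, December 31


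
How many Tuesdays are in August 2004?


August 2004 has 31 days
Anchor: Jan 1, 2004. With p = 2004 - 1 = 2003: (p + p//4 - p//100 + p//400) mod 7 = (2003 + 500 - 20 + 5) mod 7 = 2488 mod 7 = 3 -> Thursday (Mon=0 ... Sun=6)
Days before August (Jan-Jul): 213; August 1 index = (3 + 213) mod 7 = 6 -> Sunday
First Tuesday is August 3
Tuesdays: 3, 10, 17, 24, 31

5 Tuesdays


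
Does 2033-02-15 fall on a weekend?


Anchor: Jan 1, 2033. With p = 2033 - 1 = 2032: (p + p//4 - p//100 + p//400) mod 7 = (2032 + 508 - 20 + 5) mod 7 = 2525 mod 7 = 5 -> Saturday (Mon=0 ... Sun=6)
Day of year: 46; offset = 45
Weekday index = (5 + 45) mod 7 = 1 -> Tuesday
Weekend days: Saturday, Sunday

No


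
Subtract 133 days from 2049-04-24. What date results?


Start: 2049-04-24, subtract 133 days
Back 24 days from April 24 reaches March 31, 2049 -> 109 left
March 2049 has 31 days -> back to February 28, 2049 -> 78 left
February 2049 has 28 days -> back to January 31, 2049 -> 50 left
January 2049 has 31 days -> back to December 31, 2048 -> 19 left
December 2048: 31 - 19 = 12 -> lands on December 12

Result: 2048-12-12


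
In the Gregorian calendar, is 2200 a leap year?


Gregorian leap year rule: divisible by 4, but not by 100, unless also by 400.
2200 is divisible by 100 but not 400 -> not a leap year

No


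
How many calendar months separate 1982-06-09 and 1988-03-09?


From June 1982 to March 1988
6 years * 12 = 72 months, minus 3 months = 69

69 months


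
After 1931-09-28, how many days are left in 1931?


Day of year: 271 of 365
Remaining = 365 - 271

94 days


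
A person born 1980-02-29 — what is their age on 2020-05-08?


Birth: 1980-02-29
Reference: 2020-05-08
Year difference: 2020 - 1980 = 40

40 years old


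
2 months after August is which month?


August is month 8
8 + 2 = 10

October


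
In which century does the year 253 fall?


Century = (year - 1) // 100 + 1
= (253 - 1) // 100 + 1
= 252 // 100 + 1
= 2 + 1

3rd century


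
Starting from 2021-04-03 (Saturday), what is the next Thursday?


Current: Saturday
Target: Thursday
Days ahead: 5

Next Thursday: 2021-04-08


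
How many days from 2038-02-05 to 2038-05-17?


From 2038-02-05 to 2038-05-17
2038-02-05: days before February = 31; day of year = 31 + 5 = 36
2038-05-17: days before May = 31 + 28 + 31 + 30 = 120 (2038 is not a leap year); day of year = 120 + 17 = 137
Same year: 137 - 36 = 101

101 days


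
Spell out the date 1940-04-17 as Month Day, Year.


ISO 1940-04-17 parses as year=1940, month=04, day=17
Month 4 -> April

April 17, 1940


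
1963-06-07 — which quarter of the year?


Month: June (month 6)
Q1: Jan-Mar, Q2: Apr-Jun, Q3: Jul-Sep, Q4: Oct-Dec

Q2


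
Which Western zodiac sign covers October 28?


Date: October 28
Conventional tropical zodiac dates: Scorpio from October 23 onward; Sagittarius starts November 22
October 28 falls within the Scorpio range

Scorpio


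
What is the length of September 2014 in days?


September 2014

30 days


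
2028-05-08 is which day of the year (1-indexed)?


Date: May 8, 2028
Days in months 1 through 4: 121
Plus 8 days in May

Day of year: 129


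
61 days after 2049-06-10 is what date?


Start: 2049-06-10, add 61 days
June 2049 has 30 days: 30 - 10 = 20 days to June 30 -> 41 left
July 2049 has 31 days -> 10 left
August 2049: 10 <= 31 -> lands on August 10

Result: 2049-08-10


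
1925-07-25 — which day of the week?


Date: July 25, 1925
Anchor: Jan 1, 1925. With p = 1925 - 1 = 1924: (p + p//4 - p//100 + p//400) mod 7 = (1924 + 481 - 19 + 4) mod 7 = 2390 mod 7 = 3 -> Thursday (Mon=0 ... Sun=6)
Days before July (Jan-Jun): 181; offset = 181 + 25 - 1 = 205
Weekday index = (3 + 205) mod 7 = 5

Day of the week: Saturday


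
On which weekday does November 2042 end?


November 2042 has 30 days
Anchor: Jan 1, 2042. With p = 2042 - 1 = 2041: (p + p//4 - p//100 + p//400) mod 7 = (2041 + 510 - 20 + 5) mod 7 = 2536 mod 7 = 2 -> Wednesday (Mon=0 ... Sun=6)
Days before November (Jan-Oct): 304; November 1 index = (2 + 304) mod 7 = 5 -> Saturday
Last day offset: 30 - 1 = 29 days
Weekday index = (5 + 29) mod 7 = 6

Sunday, November 30


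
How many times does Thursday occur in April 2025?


April 2025 has 30 days
Anchor: Jan 1, 2025. With p = 2025 - 1 = 2024: (p + p//4 - p//100 + p//400) mod 7 = (2024 + 506 - 20 + 5) mod 7 = 2515 mod 7 = 2 -> Wednesday (Mon=0 ... Sun=6)
Days before April (Jan-Mar): 90; April 1 index = (2 + 90) mod 7 = 1 -> Tuesday
First Thursday is April 3
Thursdays: 3, 10, 17, 24

4 Thursdays


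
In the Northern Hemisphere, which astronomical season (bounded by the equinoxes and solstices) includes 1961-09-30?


Date: September 30
Astronomical Autumn (approx.; exact equinox/solstice day varies by year): September 22 to December 20
September 30 falls within the Autumn window

Autumn


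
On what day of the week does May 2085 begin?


Target: May 1, 2085
Anchor: Jan 1, 2085. With p = 2085 - 1 = 2084: (p + p//4 - p//100 + p//400) mod 7 = (2084 + 521 - 20 + 5) mod 7 = 2590 mod 7 = 0 -> Monday (Mon=0 ... Sun=6)
Days before May (Jan-Apr): 120 days
Weekday index = (0 + 120) mod 7 = 1

Tuesday


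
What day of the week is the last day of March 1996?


March 1996 has 31 days
Anchor: Jan 1, 1996. With p = 1996 - 1 = 1995: (p + p//4 - p//100 + p//400) mod 7 = (1995 + 498 - 19 + 4) mod 7 = 2478 mod 7 = 0 -> Monday (Mon=0 ... Sun=6)
Days before March (Jan-Feb): 60; March 1 index = (0 + 60) mod 7 = 4 -> Friday
Last day offset: 31 - 1 = 30 days
Weekday index = (4 + 30) mod 7 = 6

Sunday, March 31


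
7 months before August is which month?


August is month 8
8 - 7 = 1

January


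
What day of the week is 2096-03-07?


Date: March 7, 2096
Anchor: Jan 1, 2096. With p = 2096 - 1 = 2095: (p + p//4 - p//100 + p//400) mod 7 = (2095 + 523 - 20 + 5) mod 7 = 2603 mod 7 = 6 -> Sunday (Mon=0 ... Sun=6)
Days before March (Jan-Feb): 60; offset = 60 + 7 - 1 = 66
Weekday index = (6 + 66) mod 7 = 2

Day of the week: Wednesday


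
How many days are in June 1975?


June 1975

30 days


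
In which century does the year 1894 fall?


Century = (year - 1) // 100 + 1
= (1894 - 1) // 100 + 1
= 1893 // 100 + 1
= 18 + 1

19th century


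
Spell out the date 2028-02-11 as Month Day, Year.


ISO 2028-02-11 parses as year=2028, month=02, day=11
Month 2 -> February

February 11, 2028


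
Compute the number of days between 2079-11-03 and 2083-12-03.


From 2079-11-03 to 2083-12-03
2079-11-03: days before November = 31 + 28 + 31 + 30 + 31 + 30 + 31 + 31 + 30 + 31 = 304 (2079 is not a leap year); day of year = 304 + 3 = 307
2083-12-03: days before December = 31 + 28 + 31 + 30 + 31 + 30 + 31 + 31 + 30 + 31 + 30 = 334 (2083 is not a leap year); day of year = 334 + 3 = 337
Rest of 2079: 365 - 307 = 58
Full years 2080 (366), 2081 (365), 2082 (365): 1096
Total = 58 + 1096 + 337 = 1491

1491 days


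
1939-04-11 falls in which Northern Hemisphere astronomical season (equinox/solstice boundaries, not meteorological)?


Date: April 11
Astronomical Spring (approx.; exact equinox/solstice day varies by year): March 20 to June 20
April 11 falls within the Spring window

Spring


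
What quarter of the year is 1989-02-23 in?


Month: February (month 2)
Q1: Jan-Mar, Q2: Apr-Jun, Q3: Jul-Sep, Q4: Oct-Dec

Q1


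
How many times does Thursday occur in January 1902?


January 1902 has 31 days
Anchor: Jan 1, 1902. With p = 1902 - 1 = 1901: (p + p//4 - p//100 + p//400) mod 7 = (1901 + 475 - 19 + 4) mod 7 = 2361 mod 7 = 2 -> Wednesday (Mon=0 ... Sun=6)
January 1 is the anchor itself -> Wednesday
First Thursday is January 2
Thursdays: 2, 9, 16, 23, 30

5 Thursdays


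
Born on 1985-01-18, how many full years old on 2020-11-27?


Birth: 1985-01-18
Reference: 2020-11-27
Year difference: 2020 - 1985 = 35

35 years old


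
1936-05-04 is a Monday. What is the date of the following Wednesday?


Current: Monday
Target: Wednesday
Days ahead: 2

Next Wednesday: 1936-05-06


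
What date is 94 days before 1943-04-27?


Start: 1943-04-27, subtract 94 days
Back 27 days from April 27 reaches March 31, 1943 -> 67 left
March 1943 has 31 days -> back to February 28, 1943 -> 36 left
February 1943 has 28 days -> back to January 31, 1943 -> 8 left
January 1943: 31 - 8 = 23 -> lands on January 23

Result: 1943-01-23


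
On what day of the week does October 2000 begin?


Target: October 1, 2000
Anchor: Jan 1, 2000. With p = 2000 - 1 = 1999: (p + p//4 - p//100 + p//400) mod 7 = (1999 + 499 - 19 + 4) mod 7 = 2483 mod 7 = 5 -> Saturday (Mon=0 ... Sun=6)
Days before October (Jan-Sep): 274 days
Weekday index = (5 + 274) mod 7 = 6

Sunday


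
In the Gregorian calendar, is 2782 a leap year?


Gregorian leap year rule: divisible by 4, but not by 100, unless also by 400.
2782 is not divisible by 4 -> not a leap year

No


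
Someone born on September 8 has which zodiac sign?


Date: September 8
Conventional tropical zodiac dates: Virgo from August 23 onward; Libra starts September 23
September 8 falls within the Virgo range

Virgo


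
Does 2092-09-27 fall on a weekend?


Anchor: Jan 1, 2092. With p = 2092 - 1 = 2091: (p + p//4 - p//100 + p//400) mod 7 = (2091 + 522 - 20 + 5) mod 7 = 2598 mod 7 = 1 -> Tuesday (Mon=0 ... Sun=6)
Day of year: 271; offset = 270
Weekday index = (1 + 270) mod 7 = 5 -> Saturday
Weekend days: Saturday, Sunday

Yes


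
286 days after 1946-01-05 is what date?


Start: 1946-01-05, add 286 days
January 1946 has 31 days: 31 - 5 = 26 days to January 31 -> 260 left
February 1946 has 28 days -> 232 left
March 1946 has 31 days -> 201 left
April 1946 has 30 days -> 171 left
May 1946 has 31 days -> 140 left
June 1946 has 30 days -> 110 left
July 1946 has 31 days -> 79 left
August 1946 has 31 days -> 48 left
September 1946 has 30 days -> 18 left
October 1946: 18 <= 31 -> lands on October 18

Result: 1946-10-18


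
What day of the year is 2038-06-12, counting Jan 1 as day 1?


Date: June 12, 2038
Days in months 1 through 5: 151
Plus 12 days in June

Day of year: 163


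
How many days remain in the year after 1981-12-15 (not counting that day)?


Day of year: 349 of 365
Remaining = 365 - 349

16 days


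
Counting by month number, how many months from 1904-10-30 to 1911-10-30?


From October 1904 to October 1911
7 years * 12 = 84 months = 84

84 months


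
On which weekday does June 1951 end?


June 1951 has 30 days
Anchor: Jan 1, 1951. With p = 1951 - 1 = 1950: (p + p//4 - p//100 + p//400) mod 7 = (1950 + 487 - 19 + 4) mod 7 = 2422 mod 7 = 0 -> Monday (Mon=0 ... Sun=6)
Days before June (Jan-May): 151; June 1 index = (0 + 151) mod 7 = 4 -> Friday
Last day offset: 30 - 1 = 29 days
Weekday index = (4 + 29) mod 7 = 5

Saturday, June 30


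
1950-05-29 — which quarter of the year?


Month: May (month 5)
Q1: Jan-Mar, Q2: Apr-Jun, Q3: Jul-Sep, Q4: Oct-Dec

Q2


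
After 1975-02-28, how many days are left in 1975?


Day of year: 59 of 365
Remaining = 365 - 59

306 days


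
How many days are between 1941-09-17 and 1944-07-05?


From 1941-09-17 to 1944-07-05
1941-09-17: days before September = 31 + 28 + 31 + 30 + 31 + 30 + 31 + 31 = 243 (1941 is not a leap year); day of year = 243 + 17 = 260
1944-07-05: days before July = 31 + 29 + 31 + 30 + 31 + 30 = 182 (1944 is a leap year); day of year = 182 + 5 = 187
Rest of 1941: 365 - 260 = 105
Full years 1942 (365), 1943 (365): 730
Total = 105 + 730 + 187 = 1022

1022 days


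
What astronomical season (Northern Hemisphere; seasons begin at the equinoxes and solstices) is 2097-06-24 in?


Date: June 24
Astronomical Summer (approx.; exact equinox/solstice day varies by year): June 21 to September 21
June 24 falls within the Summer window

Summer


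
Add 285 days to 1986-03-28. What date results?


Start: 1986-03-28, add 285 days
March 1986 has 31 days: 31 - 28 = 3 days to March 31 -> 282 left
April 1986 has 30 days -> 252 left
May 1986 has 31 days -> 221 left
June 1986 has 30 days -> 191 left
July 1986 has 31 days -> 160 left
August 1986 has 31 days -> 129 left
September 1986 has 30 days -> 99 left
October 1986 has 31 days -> 68 left
November 1986 has 30 days -> 38 left
December 1986 has 31 days -> 7 left
January 1987: 7 <= 31 -> lands on January 7

Result: 1987-01-07


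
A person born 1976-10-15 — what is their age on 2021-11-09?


Birth: 1976-10-15
Reference: 2021-11-09
Year difference: 2021 - 1976 = 45

45 years old


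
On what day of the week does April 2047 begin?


Target: April 1, 2047
Anchor: Jan 1, 2047. With p = 2047 - 1 = 2046: (p + p//4 - p//100 + p//400) mod 7 = (2046 + 511 - 20 + 5) mod 7 = 2542 mod 7 = 1 -> Tuesday (Mon=0 ... Sun=6)
Days before April (Jan-Mar): 90 days
Weekday index = (1 + 90) mod 7 = 0

Monday


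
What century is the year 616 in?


Century = (year - 1) // 100 + 1
= (616 - 1) // 100 + 1
= 615 // 100 + 1
= 6 + 1

7th century


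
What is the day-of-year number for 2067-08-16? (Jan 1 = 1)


Date: August 16, 2067
Days in months 1 through 7: 212
Plus 16 days in August

Day of year: 228


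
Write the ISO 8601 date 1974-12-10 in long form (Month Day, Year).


ISO 1974-12-10 parses as year=1974, month=12, day=10
Month 12 -> December

December 10, 1974


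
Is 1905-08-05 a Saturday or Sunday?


Anchor: Jan 1, 1905. With p = 1905 - 1 = 1904: (p + p//4 - p//100 + p//400) mod 7 = (1904 + 476 - 19 + 4) mod 7 = 2365 mod 7 = 6 -> Sunday (Mon=0 ... Sun=6)
Day of year: 217; offset = 216
Weekday index = (6 + 216) mod 7 = 5 -> Saturday
Weekend days: Saturday, Sunday

Yes


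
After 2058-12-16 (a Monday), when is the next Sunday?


Current: Monday
Target: Sunday
Days ahead: 6

Next Sunday: 2058-12-22


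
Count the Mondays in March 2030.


March 2030 has 31 days
Anchor: Jan 1, 2030. With p = 2030 - 1 = 2029: (p + p//4 - p//100 + p//400) mod 7 = (2029 + 507 - 20 + 5) mod 7 = 2521 mod 7 = 1 -> Tuesday (Mon=0 ... Sun=6)
Days before March (Jan-Feb): 59; March 1 index = (1 + 59) mod 7 = 4 -> Friday
First Monday is March 4
Mondays: 4, 11, 18, 25

4 Mondays


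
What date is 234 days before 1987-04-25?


Start: 1987-04-25, subtract 234 days
Back 25 days from April 25 reaches March 31, 1987 -> 209 left
March 1987 has 31 days -> back to February 28, 1987 -> 178 left
February 1987 has 28 days -> back to January 31, 1987 -> 150 left
January 1987 has 31 days -> back to December 31, 1986 -> 119 left
December 1986 has 31 days -> back to November 30, 1986 -> 88 left
November 1986 has 30 days -> back to October 31, 1986 -> 58 left
October 1986 has 31 days -> back to September 30, 1986 -> 27 left
September 1986: 30 - 27 = 3 -> lands on September 3

Result: 1986-09-03


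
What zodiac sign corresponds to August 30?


Date: August 30
Conventional tropical zodiac dates: Virgo from August 23 onward; Libra starts September 23
August 30 falls within the Virgo range

Virgo


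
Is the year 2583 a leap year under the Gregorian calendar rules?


Gregorian leap year rule: divisible by 4, but not by 100, unless also by 400.
2583 is not divisible by 4 -> not a leap year

No


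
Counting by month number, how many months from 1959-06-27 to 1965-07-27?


From June 1959 to July 1965
6 years * 12 = 72 months, plus 1 month = 73

73 months


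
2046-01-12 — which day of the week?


Date: January 12, 2046
Anchor: Jan 1, 2046. With p = 2046 - 1 = 2045: (p + p//4 - p//100 + p//400) mod 7 = (2045 + 511 - 20 + 5) mod 7 = 2541 mod 7 = 0 -> Monday (Mon=0 ... Sun=6)
Days into year = 12 - 1 = 11
Weekday index = (0 + 11) mod 7 = 4

Day of the week: Friday


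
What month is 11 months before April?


April is month 4
4 - 11 = -7; wrap: -7 + 12 = 5

May
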